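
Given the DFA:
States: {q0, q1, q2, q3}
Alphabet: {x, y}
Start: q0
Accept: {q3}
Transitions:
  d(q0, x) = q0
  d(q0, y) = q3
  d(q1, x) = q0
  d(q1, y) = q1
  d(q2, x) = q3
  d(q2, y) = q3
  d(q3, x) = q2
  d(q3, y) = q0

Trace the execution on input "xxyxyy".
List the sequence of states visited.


Input: xxyxyy
d(q0, x) = q0
d(q0, x) = q0
d(q0, y) = q3
d(q3, x) = q2
d(q2, y) = q3
d(q3, y) = q0


q0 -> q0 -> q0 -> q3 -> q2 -> q3 -> q0


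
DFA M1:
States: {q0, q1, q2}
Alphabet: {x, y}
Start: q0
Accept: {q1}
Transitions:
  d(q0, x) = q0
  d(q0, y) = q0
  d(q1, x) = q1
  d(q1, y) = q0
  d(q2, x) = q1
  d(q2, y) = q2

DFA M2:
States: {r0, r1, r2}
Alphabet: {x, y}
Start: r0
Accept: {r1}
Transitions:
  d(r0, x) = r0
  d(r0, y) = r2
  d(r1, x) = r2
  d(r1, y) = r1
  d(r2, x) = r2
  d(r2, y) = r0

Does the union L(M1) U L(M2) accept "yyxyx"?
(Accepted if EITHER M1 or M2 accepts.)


M1: final=q0 accepted=False
M2: final=r2 accepted=False

No, union rejects (neither accepts)


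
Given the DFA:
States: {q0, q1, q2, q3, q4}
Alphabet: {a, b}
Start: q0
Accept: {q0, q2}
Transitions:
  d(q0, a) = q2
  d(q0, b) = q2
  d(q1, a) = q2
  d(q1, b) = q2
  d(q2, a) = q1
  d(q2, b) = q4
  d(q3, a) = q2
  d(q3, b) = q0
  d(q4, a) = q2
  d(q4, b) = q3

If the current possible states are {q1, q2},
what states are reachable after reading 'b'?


Apply transition on 'b' from each current state:
  d(q1, b) = q2
  d(q2, b) = q4

{q2, q4}


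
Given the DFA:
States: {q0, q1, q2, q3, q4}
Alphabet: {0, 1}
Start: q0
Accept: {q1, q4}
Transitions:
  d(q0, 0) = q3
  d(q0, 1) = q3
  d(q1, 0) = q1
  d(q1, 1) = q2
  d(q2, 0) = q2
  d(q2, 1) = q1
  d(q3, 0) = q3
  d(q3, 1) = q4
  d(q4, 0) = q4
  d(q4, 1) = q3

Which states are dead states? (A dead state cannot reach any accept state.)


Forward reachability from each state:
  q0 -> reaches accept state q4 (live)
  q1 -> reaches accept state q1 (live)
  q2 -> reaches accept state q1 (live)
  q3 -> reaches accept state q4 (live)
  q4 -> reaches accept state q4 (live)

None (all states can reach an accept state)


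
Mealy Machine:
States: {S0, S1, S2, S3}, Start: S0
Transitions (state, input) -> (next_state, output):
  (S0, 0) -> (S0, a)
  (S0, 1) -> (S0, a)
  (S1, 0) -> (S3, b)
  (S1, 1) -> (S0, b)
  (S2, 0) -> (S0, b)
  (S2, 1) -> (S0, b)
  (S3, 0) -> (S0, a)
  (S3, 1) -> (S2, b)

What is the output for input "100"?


Step-by-step:
  (S0, 1) -> (S0, a)
  (S0, 0) -> (S0, a)
  (S0, 0) -> (S0, a)

"aaa"


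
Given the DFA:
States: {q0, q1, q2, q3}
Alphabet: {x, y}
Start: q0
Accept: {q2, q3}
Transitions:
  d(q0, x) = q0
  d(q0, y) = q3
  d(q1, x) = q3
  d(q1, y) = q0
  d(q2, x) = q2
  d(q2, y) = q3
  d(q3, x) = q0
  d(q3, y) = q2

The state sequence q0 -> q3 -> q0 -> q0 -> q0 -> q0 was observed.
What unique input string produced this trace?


Trace back each transition to find the symbol:
  q0 --[y]--> q3
  q3 --[x]--> q0
  q0 --[x]--> q0
  q0 --[x]--> q0
  q0 --[x]--> q0

"yxxxx"


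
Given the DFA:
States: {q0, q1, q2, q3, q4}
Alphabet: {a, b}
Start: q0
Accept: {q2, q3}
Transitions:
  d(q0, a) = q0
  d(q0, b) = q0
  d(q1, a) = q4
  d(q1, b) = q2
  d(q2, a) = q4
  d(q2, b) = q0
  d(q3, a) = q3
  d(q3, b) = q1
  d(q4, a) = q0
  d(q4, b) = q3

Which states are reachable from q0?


BFS from q0:
  layer 0: {q0}

{q0}


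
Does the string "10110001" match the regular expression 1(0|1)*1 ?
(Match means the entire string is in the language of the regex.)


|string| = 8; first = '1'; last = '1'

Yes, "10110001" matches 1(0|1)*1


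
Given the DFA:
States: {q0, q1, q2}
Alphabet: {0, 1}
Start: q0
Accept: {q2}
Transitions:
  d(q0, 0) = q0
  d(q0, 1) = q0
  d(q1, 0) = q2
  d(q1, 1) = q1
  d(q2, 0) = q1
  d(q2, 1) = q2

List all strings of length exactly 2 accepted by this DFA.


All strings of length 2: 4 total
Accepted: 0

None


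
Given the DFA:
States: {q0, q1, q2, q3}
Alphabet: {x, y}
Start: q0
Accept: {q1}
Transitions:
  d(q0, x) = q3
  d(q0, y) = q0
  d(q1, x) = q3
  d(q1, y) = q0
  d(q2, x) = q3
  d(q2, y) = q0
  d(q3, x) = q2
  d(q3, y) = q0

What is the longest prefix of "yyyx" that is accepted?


Run the DFA, marking each prefix where the state is accepting:
  "" -> q0 [reject]
  "y" -> q0 [reject]
  "yy" -> q0 [reject]
  "yyy" -> q0 [reject]
  "yyyx" -> q3 [reject]

No prefix is accepted


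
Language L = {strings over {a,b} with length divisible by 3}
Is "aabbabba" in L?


length = 8; 8 mod 3 = 2

No, "aabbabba" is not in L


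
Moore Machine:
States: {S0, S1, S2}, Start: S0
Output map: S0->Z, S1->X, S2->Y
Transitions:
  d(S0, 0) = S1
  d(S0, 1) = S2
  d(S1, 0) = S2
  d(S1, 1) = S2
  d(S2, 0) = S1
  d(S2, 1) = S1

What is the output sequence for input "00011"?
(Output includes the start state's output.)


Start: S0 (output Z)
  --0--> S1 (output X)
  --0--> S2 (output Y)
  --0--> S1 (output X)
  --1--> S2 (output Y)
  --1--> S1 (output X)

"ZXYXYX"


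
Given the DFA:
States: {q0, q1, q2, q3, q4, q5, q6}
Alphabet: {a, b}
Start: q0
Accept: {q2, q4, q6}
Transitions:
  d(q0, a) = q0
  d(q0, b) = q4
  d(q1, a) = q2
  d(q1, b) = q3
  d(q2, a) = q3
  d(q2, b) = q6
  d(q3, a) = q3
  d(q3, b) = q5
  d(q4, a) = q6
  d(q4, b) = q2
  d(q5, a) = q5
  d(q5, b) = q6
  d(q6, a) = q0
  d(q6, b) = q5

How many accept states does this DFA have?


Accept states listed: {q2, q4, q6}
Counting: q2(1) q4(2) q6(3)

3


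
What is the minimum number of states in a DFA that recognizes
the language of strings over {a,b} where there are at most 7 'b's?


States: count = 0, 1, ..., 7 (all accepting; 8 states), plus a dead state for count > 7.
Total: 8 + 1 = 9.

9


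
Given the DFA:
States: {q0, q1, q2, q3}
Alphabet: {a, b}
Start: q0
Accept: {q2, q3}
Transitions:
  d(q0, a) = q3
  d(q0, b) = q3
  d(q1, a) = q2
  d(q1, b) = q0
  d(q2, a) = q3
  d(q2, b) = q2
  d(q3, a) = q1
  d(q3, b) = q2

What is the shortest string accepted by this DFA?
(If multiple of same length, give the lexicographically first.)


BFS by string length (lex-first path to each state shown):
  len 0: q0<-""
  len 1: q3<-"a"
Found accept state at length 1.

"a"


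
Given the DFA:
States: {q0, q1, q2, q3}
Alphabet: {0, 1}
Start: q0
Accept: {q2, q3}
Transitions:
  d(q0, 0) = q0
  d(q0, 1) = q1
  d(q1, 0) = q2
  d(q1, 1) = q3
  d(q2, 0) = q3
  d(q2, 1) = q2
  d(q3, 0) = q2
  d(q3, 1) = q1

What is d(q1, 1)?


Looking up transition d(q1, 1)

q3


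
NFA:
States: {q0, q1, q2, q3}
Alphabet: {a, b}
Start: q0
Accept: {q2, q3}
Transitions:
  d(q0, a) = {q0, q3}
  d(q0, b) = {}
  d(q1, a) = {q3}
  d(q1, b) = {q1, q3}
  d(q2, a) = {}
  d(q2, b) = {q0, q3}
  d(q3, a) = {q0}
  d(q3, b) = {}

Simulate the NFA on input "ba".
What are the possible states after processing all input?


Start: {q0}
  --b--> {}
  --a--> {}

{} (empty set, no valid transitions)


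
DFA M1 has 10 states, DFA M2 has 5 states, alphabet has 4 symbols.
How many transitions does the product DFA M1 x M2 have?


Product DFA has 10 * 5 = 50 states.
Each has 4 transitions: 50 * 4 = 200

200


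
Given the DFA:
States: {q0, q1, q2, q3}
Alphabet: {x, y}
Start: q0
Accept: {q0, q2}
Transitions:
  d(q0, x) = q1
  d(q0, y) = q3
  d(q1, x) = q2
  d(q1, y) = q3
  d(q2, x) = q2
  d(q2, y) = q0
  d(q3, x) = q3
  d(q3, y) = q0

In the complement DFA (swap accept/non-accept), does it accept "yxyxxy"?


Trace: q0 -> q3 -> q3 -> q0 -> q1 -> q2 -> q0
Final: q0
Original accept: {q0, q2}
Complement: q0 is in original accept

No, complement rejects (original accepts)


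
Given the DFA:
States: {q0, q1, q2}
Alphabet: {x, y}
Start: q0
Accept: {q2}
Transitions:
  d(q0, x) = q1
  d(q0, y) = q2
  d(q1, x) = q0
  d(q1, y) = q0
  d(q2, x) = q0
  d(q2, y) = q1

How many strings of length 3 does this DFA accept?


Enumerating all length-3 strings:
  "xxx" -> q1 [reject]
  "xxy" -> q2 [accept]
  "xyx" -> q1 [reject]
  "xyy" -> q2 [accept]
  "yxx" -> q1 [reject]
  "yxy" -> q2 [accept]
  "yyx" -> q0 [reject]
  "yyy" -> q0 [reject]

3 out of 8


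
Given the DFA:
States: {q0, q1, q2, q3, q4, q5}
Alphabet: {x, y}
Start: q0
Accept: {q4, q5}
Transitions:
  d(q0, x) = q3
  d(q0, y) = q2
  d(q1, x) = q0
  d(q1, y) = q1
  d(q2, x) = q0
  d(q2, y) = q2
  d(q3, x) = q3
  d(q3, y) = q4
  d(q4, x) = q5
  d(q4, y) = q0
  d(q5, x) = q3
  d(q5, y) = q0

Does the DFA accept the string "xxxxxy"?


Trace: q0 -> q3 -> q3 -> q3 -> q3 -> q3 -> q4
Final state: q4
Accept states: {q4, q5}

Yes, accepted (final state q4 is an accept state)


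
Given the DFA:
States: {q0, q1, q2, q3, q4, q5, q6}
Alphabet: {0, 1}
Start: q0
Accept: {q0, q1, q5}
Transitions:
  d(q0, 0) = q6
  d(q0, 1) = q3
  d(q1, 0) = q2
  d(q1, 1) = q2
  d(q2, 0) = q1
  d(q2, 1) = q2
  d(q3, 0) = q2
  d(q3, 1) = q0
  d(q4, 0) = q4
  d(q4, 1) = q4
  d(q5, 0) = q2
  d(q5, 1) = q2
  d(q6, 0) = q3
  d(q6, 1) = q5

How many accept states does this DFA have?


Accept states listed: {q0, q1, q5}
Counting: q0(1) q1(2) q5(3)

3


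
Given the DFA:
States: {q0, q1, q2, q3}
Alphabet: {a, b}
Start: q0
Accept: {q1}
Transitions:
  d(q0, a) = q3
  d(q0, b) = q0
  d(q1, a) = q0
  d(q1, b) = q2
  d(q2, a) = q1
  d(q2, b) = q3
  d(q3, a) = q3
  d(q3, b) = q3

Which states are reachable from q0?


BFS from q0:
  layer 0: {q0}
  layer 1: {q3}

{q0, q3}


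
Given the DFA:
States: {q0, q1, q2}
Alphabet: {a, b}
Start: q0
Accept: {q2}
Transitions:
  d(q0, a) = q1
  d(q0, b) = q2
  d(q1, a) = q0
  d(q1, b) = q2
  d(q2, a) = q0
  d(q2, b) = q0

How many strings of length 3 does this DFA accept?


Enumerating all length-3 strings:
  "aaa" -> q1 [reject]
  "aab" -> q2 [accept]
  "aba" -> q0 [reject]
  "abb" -> q0 [reject]
  "baa" -> q1 [reject]
  "bab" -> q2 [accept]
  "bba" -> q1 [reject]
  "bbb" -> q2 [accept]

3 out of 8


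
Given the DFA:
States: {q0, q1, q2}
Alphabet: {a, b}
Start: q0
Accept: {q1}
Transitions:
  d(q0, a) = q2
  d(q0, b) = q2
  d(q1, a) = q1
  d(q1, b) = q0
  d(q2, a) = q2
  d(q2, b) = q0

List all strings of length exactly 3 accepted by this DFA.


All strings of length 3: 8 total
Accepted: 0

None


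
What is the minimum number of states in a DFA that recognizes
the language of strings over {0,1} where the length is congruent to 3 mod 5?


States track (length) mod 5.
Need 5 states: one per remainder 0..4; accept = remainder 3.

5


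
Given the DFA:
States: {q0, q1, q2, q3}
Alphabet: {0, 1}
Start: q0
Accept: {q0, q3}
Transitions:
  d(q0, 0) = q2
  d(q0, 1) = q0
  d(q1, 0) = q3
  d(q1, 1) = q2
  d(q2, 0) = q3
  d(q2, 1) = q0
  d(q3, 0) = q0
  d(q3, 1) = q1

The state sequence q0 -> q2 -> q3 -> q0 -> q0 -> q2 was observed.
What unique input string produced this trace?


Trace back each transition to find the symbol:
  q0 --[0]--> q2
  q2 --[0]--> q3
  q3 --[0]--> q0
  q0 --[1]--> q0
  q0 --[0]--> q2

"00010"


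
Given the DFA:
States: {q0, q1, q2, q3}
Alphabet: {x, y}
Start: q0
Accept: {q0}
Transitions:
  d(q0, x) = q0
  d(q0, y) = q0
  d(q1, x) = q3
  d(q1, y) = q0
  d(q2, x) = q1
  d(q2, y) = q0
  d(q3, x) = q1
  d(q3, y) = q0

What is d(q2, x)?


Looking up transition d(q2, x)

q1


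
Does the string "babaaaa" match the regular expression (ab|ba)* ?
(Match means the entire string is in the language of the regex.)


|string| = 7; first = 'b'; last = 'a'

No, "babaaaa" does not match (ab|ba)*


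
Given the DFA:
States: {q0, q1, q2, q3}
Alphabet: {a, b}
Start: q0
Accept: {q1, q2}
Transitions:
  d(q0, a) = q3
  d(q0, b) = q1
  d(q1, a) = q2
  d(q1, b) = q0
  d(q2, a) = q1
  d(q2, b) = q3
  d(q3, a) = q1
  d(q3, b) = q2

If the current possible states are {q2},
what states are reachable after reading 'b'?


Apply transition on 'b' from each current state:
  d(q2, b) = q3

{q3}


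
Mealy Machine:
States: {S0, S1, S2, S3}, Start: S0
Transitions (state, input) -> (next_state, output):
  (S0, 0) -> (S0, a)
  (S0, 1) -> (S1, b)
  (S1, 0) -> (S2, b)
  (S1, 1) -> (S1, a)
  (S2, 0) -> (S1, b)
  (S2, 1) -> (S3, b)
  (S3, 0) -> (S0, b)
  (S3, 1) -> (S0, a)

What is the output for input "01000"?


Step-by-step:
  (S0, 0) -> (S0, a)
  (S0, 1) -> (S1, b)
  (S1, 0) -> (S2, b)
  (S2, 0) -> (S1, b)
  (S1, 0) -> (S2, b)

"abbbb"


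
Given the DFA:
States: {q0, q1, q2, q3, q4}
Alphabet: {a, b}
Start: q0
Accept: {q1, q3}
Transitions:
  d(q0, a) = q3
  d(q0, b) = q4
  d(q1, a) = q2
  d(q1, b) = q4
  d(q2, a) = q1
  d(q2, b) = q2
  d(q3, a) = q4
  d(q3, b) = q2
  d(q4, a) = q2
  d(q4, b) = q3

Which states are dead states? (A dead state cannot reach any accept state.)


Forward reachability from each state:
  q0 -> reaches accept state q1 (live)
  q1 -> reaches accept state q1 (live)
  q2 -> reaches accept state q1 (live)
  q3 -> reaches accept state q1 (live)
  q4 -> reaches accept state q1 (live)

None (all states can reach an accept state)


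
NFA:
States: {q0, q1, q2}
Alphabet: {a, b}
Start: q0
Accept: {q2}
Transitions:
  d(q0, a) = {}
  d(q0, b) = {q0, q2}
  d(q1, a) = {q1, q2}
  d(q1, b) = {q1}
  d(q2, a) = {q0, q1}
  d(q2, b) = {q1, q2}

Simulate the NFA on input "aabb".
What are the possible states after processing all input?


Start: {q0}
  --a--> {}
  --a--> {}
  --b--> {}
  --b--> {}

{} (empty set, no valid transitions)


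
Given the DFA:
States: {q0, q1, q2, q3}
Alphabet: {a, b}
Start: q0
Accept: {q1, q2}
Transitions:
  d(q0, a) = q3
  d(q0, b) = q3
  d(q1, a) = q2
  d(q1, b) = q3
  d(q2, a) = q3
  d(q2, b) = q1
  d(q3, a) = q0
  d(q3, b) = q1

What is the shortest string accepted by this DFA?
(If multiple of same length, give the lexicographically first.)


BFS by string length (lex-first path to each state shown):
  len 0: q0<-""
  len 1: q3<-"a"
  len 2: q0<-"aa", q1<-"ab"
Found accept state at length 2.

"ab"


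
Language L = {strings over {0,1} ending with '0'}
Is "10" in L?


last symbol = '0'

Yes, "10" is in L


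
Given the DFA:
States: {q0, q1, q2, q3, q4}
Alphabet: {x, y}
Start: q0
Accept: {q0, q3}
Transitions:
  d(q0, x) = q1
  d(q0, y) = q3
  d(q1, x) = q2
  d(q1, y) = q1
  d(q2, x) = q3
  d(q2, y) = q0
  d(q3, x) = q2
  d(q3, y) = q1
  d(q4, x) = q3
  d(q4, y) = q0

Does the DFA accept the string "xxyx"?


Trace: q0 -> q1 -> q2 -> q0 -> q1
Final state: q1
Accept states: {q0, q3}

No, rejected (final state q1 is not an accept state)


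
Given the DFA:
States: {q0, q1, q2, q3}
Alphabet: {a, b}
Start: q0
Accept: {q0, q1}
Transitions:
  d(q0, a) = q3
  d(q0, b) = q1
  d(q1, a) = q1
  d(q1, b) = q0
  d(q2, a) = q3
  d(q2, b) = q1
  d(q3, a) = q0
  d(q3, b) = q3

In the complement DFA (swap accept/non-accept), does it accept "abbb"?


Trace: q0 -> q3 -> q3 -> q3 -> q3
Final: q3
Original accept: {q0, q1}
Complement: q3 is not in original accept

Yes, complement accepts (original rejects)


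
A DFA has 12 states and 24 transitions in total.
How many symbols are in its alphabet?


Each state has exactly one transition per symbol.
|alphabet| = transitions / states = 24 / 12 = 2

2


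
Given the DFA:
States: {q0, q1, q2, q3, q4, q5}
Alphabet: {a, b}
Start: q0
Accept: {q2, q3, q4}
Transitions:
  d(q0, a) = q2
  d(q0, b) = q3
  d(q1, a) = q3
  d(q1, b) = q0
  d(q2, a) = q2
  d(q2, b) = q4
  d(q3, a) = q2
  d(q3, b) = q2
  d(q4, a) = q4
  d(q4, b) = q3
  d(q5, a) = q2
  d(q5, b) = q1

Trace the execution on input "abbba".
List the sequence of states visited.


Input: abbba
d(q0, a) = q2
d(q2, b) = q4
d(q4, b) = q3
d(q3, b) = q2
d(q2, a) = q2


q0 -> q2 -> q4 -> q3 -> q2 -> q2


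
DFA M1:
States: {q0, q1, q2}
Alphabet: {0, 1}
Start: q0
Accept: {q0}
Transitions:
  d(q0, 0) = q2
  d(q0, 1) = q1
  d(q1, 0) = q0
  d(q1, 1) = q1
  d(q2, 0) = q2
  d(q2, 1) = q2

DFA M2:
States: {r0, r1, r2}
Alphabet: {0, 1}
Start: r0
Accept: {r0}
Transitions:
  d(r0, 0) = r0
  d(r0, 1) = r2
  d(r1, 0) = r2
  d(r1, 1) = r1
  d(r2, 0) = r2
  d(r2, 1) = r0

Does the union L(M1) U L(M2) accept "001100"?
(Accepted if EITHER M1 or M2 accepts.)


M1: final=q2 accepted=False
M2: final=r0 accepted=True

Yes, union accepts


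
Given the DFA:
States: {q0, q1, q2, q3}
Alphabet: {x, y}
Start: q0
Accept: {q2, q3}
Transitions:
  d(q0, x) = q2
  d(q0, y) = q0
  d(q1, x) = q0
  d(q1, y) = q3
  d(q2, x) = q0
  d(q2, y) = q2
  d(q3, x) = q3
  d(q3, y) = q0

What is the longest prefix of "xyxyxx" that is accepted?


Run the DFA, marking each prefix where the state is accepting:
  "" -> q0 [reject]
  "x" -> q2 [accept]
  "xy" -> q2 [accept]
  "xyx" -> q0 [reject]
  "xyxy" -> q0 [reject]
  "xyxyx" -> q2 [accept]
  "xyxyxx" -> q0 [reject]

"xyxyx"


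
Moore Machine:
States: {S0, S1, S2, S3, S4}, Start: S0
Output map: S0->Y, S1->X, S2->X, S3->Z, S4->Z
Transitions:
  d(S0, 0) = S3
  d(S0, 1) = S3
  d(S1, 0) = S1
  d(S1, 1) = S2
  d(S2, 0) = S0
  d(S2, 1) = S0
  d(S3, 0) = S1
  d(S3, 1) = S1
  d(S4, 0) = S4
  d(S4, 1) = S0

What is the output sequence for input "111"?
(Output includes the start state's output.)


Start: S0 (output Y)
  --1--> S3 (output Z)
  --1--> S1 (output X)
  --1--> S2 (output X)

"YZXX"


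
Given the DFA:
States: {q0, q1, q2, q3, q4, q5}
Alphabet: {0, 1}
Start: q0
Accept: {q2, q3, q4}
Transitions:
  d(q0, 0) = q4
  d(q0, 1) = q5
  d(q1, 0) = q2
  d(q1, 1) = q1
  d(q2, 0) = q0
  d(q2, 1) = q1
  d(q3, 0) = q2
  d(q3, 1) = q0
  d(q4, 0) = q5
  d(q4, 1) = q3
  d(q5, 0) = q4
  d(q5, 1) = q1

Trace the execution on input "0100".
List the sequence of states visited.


Input: 0100
d(q0, 0) = q4
d(q4, 1) = q3
d(q3, 0) = q2
d(q2, 0) = q0


q0 -> q4 -> q3 -> q2 -> q0


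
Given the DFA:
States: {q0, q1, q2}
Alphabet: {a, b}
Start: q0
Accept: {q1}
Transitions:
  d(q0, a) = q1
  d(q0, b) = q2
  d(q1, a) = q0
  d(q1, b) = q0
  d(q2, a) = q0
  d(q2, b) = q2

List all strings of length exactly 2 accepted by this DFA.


All strings of length 2: 4 total
Accepted: 0

None


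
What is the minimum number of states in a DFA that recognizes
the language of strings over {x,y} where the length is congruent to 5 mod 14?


States track (length) mod 14.
Need 14 states: one per remainder 0..13; accept = remainder 5.

14


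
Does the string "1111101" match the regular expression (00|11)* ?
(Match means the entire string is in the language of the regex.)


|string| = 7; first = '1'; last = '1'

No, "1111101" does not match (00|11)*


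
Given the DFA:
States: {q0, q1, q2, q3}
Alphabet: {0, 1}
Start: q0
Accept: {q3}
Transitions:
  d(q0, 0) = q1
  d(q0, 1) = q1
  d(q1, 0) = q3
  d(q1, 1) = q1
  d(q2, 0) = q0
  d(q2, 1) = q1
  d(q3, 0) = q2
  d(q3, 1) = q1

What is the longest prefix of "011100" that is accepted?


Run the DFA, marking each prefix where the state is accepting:
  "" -> q0 [reject]
  "0" -> q1 [reject]
  "01" -> q1 [reject]
  "011" -> q1 [reject]
  "0111" -> q1 [reject]
  "01110" -> q3 [accept]
  "011100" -> q2 [reject]

"01110"


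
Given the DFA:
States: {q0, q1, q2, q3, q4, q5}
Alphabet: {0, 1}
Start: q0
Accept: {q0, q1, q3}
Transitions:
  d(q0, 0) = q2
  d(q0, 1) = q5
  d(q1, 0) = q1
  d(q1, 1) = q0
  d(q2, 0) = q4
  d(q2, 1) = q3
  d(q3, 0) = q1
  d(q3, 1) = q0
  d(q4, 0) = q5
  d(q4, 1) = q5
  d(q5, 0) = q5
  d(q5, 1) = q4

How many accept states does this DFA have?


Accept states listed: {q0, q1, q3}
Counting: q0(1) q1(2) q3(3)

3


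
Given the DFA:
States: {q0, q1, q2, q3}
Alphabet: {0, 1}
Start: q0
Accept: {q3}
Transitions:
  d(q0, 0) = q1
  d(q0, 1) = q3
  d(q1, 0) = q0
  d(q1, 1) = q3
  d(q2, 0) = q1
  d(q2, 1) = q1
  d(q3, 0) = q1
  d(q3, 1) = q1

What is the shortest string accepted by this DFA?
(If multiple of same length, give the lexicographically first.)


BFS by string length (lex-first path to each state shown):
  len 0: q0<-""
  len 1: q1<-"0", q3<-"1"
Found accept state at length 1.

"1"


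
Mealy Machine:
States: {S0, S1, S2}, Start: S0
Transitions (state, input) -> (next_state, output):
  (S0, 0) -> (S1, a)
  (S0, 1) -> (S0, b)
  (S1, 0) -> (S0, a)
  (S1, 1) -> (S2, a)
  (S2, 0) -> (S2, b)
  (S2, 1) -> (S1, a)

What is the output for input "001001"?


Step-by-step:
  (S0, 0) -> (S1, a)
  (S1, 0) -> (S0, a)
  (S0, 1) -> (S0, b)
  (S0, 0) -> (S1, a)
  (S1, 0) -> (S0, a)
  (S0, 1) -> (S0, b)

"aabaab"


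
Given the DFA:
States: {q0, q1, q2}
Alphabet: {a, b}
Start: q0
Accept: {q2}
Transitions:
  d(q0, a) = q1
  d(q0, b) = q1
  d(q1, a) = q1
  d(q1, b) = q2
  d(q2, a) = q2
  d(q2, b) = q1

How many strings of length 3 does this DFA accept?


Enumerating all length-3 strings:
  "aaa" -> q1 [reject]
  "aab" -> q2 [accept]
  "aba" -> q2 [accept]
  "abb" -> q1 [reject]
  "baa" -> q1 [reject]
  "bab" -> q2 [accept]
  "bba" -> q2 [accept]
  "bbb" -> q1 [reject]

4 out of 8


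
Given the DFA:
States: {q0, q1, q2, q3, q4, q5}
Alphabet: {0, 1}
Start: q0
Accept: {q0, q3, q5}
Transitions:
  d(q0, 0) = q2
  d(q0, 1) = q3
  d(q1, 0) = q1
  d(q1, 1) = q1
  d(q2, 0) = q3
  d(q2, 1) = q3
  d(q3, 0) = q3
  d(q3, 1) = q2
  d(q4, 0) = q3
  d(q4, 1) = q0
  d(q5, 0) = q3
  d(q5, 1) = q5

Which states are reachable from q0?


BFS from q0:
  layer 0: {q0}
  layer 1: {q2, q3}

{q0, q2, q3}


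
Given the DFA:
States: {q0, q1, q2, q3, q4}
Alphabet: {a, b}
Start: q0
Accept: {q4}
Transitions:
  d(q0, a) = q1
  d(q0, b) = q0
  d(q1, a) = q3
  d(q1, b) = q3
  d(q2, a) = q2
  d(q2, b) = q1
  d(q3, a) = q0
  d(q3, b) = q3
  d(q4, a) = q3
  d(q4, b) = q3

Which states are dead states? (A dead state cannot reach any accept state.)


Forward reachability from each state:
  q0 -> reaches {q0, q1, q3}, no accept state (dead)
  q1 -> reaches {q0, q1, q3}, no accept state (dead)
  q2 -> reaches {q0, q1, q2, q3}, no accept state (dead)
  q3 -> reaches {q0, q1, q3}, no accept state (dead)
  q4 -> reaches accept state q4 (live)

{q0, q1, q2, q3}


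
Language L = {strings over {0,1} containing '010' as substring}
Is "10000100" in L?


'010' occurs at index 4

Yes, "10000100" is in L


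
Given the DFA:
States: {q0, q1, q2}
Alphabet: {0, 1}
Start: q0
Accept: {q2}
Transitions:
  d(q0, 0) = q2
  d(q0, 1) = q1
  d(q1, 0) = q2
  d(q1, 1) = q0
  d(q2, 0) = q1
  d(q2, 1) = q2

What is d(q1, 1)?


Looking up transition d(q1, 1)

q0


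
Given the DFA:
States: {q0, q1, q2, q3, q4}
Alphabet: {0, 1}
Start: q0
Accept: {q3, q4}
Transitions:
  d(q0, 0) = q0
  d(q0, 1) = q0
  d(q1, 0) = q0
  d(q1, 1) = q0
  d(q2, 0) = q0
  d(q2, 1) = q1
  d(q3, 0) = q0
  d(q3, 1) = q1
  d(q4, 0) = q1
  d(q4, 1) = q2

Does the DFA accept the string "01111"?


Trace: q0 -> q0 -> q0 -> q0 -> q0 -> q0
Final state: q0
Accept states: {q3, q4}

No, rejected (final state q0 is not an accept state)


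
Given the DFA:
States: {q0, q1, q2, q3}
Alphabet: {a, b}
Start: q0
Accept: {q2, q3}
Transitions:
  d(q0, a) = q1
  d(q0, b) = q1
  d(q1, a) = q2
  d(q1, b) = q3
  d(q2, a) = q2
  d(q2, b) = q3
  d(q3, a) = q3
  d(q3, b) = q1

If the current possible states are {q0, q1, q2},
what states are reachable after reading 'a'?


Apply transition on 'a' from each current state:
  d(q0, a) = q1
  d(q1, a) = q2
  d(q2, a) = q2

{q1, q2}


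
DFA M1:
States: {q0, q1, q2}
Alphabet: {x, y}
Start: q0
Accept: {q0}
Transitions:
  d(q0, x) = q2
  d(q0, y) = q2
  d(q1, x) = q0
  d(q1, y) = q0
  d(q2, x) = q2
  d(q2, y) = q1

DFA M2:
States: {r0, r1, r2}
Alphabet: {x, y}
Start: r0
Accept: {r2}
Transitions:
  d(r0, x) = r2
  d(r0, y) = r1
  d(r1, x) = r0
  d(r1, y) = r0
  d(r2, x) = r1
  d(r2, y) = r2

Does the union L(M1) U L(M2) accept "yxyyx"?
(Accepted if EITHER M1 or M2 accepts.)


M1: final=q2 accepted=False
M2: final=r2 accepted=True

Yes, union accepts


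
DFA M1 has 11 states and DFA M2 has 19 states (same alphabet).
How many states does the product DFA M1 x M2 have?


Product construction pairs every M1 state with every M2 state.
11 * 19 = 209

209


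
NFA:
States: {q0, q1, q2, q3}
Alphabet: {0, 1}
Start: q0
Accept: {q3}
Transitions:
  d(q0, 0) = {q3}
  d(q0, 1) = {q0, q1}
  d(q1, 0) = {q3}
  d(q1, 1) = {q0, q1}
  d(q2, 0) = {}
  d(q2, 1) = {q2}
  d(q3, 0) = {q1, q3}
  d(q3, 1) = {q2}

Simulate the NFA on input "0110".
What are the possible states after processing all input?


Start: {q0}
  --0--> {q3}
  --1--> {q2}
  --1--> {q2}
  --0--> {}

{} (empty set, no valid transitions)


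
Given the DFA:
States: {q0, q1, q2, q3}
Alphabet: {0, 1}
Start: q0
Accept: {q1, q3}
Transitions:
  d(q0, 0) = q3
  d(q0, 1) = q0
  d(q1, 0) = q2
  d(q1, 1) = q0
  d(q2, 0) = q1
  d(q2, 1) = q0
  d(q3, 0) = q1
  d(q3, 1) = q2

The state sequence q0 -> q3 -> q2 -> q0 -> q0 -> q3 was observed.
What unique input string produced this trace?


Trace back each transition to find the symbol:
  q0 --[0]--> q3
  q3 --[1]--> q2
  q2 --[1]--> q0
  q0 --[1]--> q0
  q0 --[0]--> q3

"01110"


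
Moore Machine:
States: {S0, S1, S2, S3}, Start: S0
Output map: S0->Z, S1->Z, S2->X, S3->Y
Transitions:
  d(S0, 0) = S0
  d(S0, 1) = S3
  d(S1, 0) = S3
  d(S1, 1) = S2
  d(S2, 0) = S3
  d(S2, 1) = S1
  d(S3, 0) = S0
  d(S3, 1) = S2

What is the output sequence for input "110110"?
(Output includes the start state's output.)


Start: S0 (output Z)
  --1--> S3 (output Y)
  --1--> S2 (output X)
  --0--> S3 (output Y)
  --1--> S2 (output X)
  --1--> S1 (output Z)
  --0--> S3 (output Y)

"ZYXYXZY"


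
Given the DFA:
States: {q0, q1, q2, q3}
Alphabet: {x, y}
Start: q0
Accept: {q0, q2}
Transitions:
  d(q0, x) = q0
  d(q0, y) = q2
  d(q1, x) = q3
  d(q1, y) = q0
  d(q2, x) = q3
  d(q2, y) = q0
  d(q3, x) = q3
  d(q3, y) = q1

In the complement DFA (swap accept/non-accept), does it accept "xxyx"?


Trace: q0 -> q0 -> q0 -> q2 -> q3
Final: q3
Original accept: {q0, q2}
Complement: q3 is not in original accept

Yes, complement accepts (original rejects)


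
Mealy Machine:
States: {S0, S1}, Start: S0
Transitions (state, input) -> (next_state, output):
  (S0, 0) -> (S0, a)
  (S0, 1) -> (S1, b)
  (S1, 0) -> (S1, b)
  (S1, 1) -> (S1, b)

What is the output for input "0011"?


Step-by-step:
  (S0, 0) -> (S0, a)
  (S0, 0) -> (S0, a)
  (S0, 1) -> (S1, b)
  (S1, 1) -> (S1, b)

"aabb"


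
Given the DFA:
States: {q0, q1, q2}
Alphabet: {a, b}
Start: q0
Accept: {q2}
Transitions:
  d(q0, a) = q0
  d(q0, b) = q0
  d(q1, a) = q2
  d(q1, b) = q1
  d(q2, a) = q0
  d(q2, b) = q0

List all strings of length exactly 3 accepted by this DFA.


All strings of length 3: 8 total
Accepted: 0

None


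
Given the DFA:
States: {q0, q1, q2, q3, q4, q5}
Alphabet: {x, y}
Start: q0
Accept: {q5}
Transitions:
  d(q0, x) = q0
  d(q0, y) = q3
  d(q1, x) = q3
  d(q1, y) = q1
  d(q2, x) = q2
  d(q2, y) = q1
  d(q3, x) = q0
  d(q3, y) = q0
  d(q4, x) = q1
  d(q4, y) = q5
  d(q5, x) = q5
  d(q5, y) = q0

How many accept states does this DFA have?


Accept states listed: {q5}
Counting: q5(1)

1


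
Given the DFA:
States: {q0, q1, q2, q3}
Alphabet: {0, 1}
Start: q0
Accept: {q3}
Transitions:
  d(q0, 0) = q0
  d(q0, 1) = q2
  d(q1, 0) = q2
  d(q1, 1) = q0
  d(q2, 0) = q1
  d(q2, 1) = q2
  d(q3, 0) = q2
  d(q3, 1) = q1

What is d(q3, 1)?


Looking up transition d(q3, 1)

q1


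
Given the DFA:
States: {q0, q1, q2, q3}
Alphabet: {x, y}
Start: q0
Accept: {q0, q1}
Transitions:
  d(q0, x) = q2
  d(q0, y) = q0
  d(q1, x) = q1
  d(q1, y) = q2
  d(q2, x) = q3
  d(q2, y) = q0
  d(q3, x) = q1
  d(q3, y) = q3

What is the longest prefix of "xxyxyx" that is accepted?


Run the DFA, marking each prefix where the state is accepting:
  "" -> q0 [accept]
  "x" -> q2 [reject]
  "xx" -> q3 [reject]
  "xxy" -> q3 [reject]
  "xxyx" -> q1 [accept]
  "xxyxy" -> q2 [reject]
  "xxyxyx" -> q3 [reject]

"xxyx"


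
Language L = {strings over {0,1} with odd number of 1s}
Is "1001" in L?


count('1') = 2; 2 mod 2 = 0

No, "1001" is not in L


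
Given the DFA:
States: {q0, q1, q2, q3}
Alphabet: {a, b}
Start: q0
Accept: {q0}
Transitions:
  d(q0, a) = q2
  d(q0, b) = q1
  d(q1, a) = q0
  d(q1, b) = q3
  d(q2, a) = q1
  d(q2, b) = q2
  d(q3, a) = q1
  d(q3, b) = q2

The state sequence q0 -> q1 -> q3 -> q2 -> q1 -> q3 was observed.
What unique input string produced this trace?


Trace back each transition to find the symbol:
  q0 --[b]--> q1
  q1 --[b]--> q3
  q3 --[b]--> q2
  q2 --[a]--> q1
  q1 --[b]--> q3

"bbbab"


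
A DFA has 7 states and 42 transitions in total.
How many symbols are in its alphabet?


Each state has exactly one transition per symbol.
|alphabet| = transitions / states = 42 / 7 = 6

6


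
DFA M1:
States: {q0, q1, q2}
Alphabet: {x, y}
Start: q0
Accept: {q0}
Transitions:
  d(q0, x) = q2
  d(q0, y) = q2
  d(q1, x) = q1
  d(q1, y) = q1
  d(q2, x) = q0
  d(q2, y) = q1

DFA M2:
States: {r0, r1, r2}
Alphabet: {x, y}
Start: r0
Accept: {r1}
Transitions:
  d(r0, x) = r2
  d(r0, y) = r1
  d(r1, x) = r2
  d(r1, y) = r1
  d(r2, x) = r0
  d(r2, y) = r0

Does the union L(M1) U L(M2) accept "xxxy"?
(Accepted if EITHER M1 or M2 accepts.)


M1: final=q1 accepted=False
M2: final=r0 accepted=False

No, union rejects (neither accepts)


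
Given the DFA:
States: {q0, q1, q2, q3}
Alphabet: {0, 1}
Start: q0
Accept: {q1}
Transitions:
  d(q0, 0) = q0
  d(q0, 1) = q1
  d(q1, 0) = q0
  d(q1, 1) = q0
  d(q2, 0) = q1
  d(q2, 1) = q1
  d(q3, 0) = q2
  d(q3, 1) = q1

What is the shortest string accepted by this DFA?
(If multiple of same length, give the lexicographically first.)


BFS by string length (lex-first path to each state shown):
  len 0: q0<-""
  len 1: q0<-"0", q1<-"1"
Found accept state at length 1.

"1"


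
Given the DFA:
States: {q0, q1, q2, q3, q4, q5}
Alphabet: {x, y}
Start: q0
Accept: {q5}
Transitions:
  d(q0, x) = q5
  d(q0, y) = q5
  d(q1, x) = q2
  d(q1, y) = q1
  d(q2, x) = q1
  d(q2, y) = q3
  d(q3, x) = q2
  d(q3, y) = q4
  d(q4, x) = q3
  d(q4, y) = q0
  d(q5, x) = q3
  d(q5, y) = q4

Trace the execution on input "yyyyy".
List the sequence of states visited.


Input: yyyyy
d(q0, y) = q5
d(q5, y) = q4
d(q4, y) = q0
d(q0, y) = q5
d(q5, y) = q4


q0 -> q5 -> q4 -> q0 -> q5 -> q4


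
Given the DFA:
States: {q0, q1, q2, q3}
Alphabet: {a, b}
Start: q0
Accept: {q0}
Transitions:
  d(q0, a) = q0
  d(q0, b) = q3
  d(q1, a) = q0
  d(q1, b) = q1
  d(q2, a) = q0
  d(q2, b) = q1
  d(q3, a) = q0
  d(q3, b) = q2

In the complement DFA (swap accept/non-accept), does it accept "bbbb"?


Trace: q0 -> q3 -> q2 -> q1 -> q1
Final: q1
Original accept: {q0}
Complement: q1 is not in original accept

Yes, complement accepts (original rejects)


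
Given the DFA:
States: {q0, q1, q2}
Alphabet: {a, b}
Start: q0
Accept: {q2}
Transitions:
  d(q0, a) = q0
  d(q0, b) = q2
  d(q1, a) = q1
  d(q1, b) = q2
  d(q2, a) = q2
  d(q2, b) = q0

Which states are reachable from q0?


BFS from q0:
  layer 0: {q0}
  layer 1: {q2}

{q0, q2}


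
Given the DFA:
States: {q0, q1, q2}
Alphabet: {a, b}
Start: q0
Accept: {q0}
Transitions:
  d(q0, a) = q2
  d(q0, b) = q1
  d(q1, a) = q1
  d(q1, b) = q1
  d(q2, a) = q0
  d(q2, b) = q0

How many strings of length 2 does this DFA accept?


Enumerating all length-2 strings:
  "aa" -> q0 [accept]
  "ab" -> q0 [accept]
  "ba" -> q1 [reject]
  "bb" -> q1 [reject]

2 out of 4


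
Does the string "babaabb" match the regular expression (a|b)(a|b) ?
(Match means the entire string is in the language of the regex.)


|string| = 7; first = 'b'; last = 'b'

No, "babaabb" does not match (a|b)(a|b)


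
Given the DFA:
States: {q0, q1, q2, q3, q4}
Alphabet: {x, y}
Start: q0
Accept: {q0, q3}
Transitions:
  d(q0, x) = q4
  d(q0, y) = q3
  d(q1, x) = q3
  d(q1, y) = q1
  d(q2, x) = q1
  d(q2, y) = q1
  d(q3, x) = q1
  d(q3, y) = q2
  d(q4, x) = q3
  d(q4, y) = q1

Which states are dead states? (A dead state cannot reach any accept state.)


Forward reachability from each state:
  q0 -> reaches accept state q0 (live)
  q1 -> reaches accept state q3 (live)
  q2 -> reaches accept state q3 (live)
  q3 -> reaches accept state q3 (live)
  q4 -> reaches accept state q3 (live)

None (all states can reach an accept state)


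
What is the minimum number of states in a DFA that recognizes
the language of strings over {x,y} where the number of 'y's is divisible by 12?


States track (count of 'y') mod 12.
Need 12 states: one per remainder 0..11; accept = remainder 0.

12


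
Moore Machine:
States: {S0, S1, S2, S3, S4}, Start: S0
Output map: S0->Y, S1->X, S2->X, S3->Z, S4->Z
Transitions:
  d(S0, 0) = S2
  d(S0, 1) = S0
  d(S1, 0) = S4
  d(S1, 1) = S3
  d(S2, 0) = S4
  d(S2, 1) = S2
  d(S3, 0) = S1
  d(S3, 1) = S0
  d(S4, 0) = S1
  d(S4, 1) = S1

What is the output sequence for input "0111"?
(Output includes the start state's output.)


Start: S0 (output Y)
  --0--> S2 (output X)
  --1--> S2 (output X)
  --1--> S2 (output X)
  --1--> S2 (output X)

"YXXXX"


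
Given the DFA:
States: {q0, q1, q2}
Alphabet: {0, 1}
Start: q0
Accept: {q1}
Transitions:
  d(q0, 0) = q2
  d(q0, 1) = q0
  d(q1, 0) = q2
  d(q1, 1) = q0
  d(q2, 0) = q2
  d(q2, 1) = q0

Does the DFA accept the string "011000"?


Trace: q0 -> q2 -> q0 -> q0 -> q2 -> q2 -> q2
Final state: q2
Accept states: {q1}

No, rejected (final state q2 is not an accept state)


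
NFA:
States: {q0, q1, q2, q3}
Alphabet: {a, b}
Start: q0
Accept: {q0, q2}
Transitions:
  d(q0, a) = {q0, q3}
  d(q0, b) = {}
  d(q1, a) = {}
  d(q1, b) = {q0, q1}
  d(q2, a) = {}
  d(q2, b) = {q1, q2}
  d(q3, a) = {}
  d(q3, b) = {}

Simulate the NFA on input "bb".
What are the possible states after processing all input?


Start: {q0}
  --b--> {}
  --b--> {}

{} (empty set, no valid transitions)


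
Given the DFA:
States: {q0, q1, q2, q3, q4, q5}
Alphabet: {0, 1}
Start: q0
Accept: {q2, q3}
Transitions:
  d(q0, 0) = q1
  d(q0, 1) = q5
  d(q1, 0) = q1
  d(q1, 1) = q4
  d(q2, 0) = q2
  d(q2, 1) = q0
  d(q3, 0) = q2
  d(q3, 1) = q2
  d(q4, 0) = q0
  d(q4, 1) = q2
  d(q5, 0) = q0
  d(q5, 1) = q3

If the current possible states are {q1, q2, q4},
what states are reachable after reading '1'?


Apply transition on '1' from each current state:
  d(q1, 1) = q4
  d(q2, 1) = q0
  d(q4, 1) = q2

{q0, q2, q4}


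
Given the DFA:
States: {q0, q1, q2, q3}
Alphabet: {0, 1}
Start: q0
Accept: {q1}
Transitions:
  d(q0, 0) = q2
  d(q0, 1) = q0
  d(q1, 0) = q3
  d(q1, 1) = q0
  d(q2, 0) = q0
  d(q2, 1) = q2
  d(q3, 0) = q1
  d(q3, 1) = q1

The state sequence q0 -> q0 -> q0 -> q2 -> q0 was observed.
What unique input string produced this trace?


Trace back each transition to find the symbol:
  q0 --[1]--> q0
  q0 --[1]--> q0
  q0 --[0]--> q2
  q2 --[0]--> q0

"1100"


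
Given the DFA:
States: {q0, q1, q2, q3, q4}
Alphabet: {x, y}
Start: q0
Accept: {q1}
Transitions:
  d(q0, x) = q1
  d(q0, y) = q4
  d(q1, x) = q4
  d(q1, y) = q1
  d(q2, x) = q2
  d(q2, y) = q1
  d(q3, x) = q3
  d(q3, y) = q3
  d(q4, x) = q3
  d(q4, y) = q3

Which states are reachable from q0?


BFS from q0:
  layer 0: {q0}
  layer 1: {q1, q4}
  layer 2: {q3}

{q0, q1, q3, q4}


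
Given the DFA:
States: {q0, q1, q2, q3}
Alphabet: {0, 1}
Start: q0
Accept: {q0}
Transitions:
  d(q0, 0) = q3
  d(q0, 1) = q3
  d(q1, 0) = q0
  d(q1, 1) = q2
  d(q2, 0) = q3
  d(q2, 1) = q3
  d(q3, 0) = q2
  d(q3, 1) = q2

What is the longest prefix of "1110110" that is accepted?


Run the DFA, marking each prefix where the state is accepting:
  "" -> q0 [accept]
  "1" -> q3 [reject]
  "11" -> q2 [reject]
  "111" -> q3 [reject]
  "1110" -> q2 [reject]
  "11101" -> q3 [reject]
  "111011" -> q2 [reject]
  "1110110" -> q3 [reject]

""


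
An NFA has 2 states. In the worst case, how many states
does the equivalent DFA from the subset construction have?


Subset construction: one DFA state per subset of NFA states.
2^2 = 4

4


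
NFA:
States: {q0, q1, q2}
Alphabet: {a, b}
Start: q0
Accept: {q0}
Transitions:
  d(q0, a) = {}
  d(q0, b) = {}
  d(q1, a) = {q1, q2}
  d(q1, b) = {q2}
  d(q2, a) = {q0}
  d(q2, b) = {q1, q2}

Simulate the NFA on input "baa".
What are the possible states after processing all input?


Start: {q0}
  --b--> {}
  --a--> {}
  --a--> {}

{} (empty set, no valid transitions)


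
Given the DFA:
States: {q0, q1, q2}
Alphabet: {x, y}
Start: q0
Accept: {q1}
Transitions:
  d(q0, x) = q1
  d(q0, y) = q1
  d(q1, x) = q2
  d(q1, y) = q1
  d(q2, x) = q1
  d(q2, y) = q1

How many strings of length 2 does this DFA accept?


Enumerating all length-2 strings:
  "xx" -> q2 [reject]
  "xy" -> q1 [accept]
  "yx" -> q2 [reject]
  "yy" -> q1 [accept]

2 out of 4


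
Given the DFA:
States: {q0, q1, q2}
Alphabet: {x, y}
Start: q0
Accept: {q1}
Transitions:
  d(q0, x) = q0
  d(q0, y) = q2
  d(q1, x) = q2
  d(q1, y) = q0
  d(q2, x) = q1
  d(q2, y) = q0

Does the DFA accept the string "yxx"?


Trace: q0 -> q2 -> q1 -> q2
Final state: q2
Accept states: {q1}

No, rejected (final state q2 is not an accept state)


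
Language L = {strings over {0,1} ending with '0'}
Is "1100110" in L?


last symbol = '0'

Yes, "1100110" is in L


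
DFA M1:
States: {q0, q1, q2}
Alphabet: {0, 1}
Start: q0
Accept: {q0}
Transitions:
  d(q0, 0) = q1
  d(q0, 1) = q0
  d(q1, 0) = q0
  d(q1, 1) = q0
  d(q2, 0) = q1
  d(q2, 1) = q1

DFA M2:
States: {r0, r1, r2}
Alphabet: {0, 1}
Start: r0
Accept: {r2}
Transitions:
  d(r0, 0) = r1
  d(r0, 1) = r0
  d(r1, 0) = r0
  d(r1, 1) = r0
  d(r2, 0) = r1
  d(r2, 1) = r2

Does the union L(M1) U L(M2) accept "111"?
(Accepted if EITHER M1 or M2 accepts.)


M1: final=q0 accepted=True
M2: final=r0 accepted=False

Yes, union accepts


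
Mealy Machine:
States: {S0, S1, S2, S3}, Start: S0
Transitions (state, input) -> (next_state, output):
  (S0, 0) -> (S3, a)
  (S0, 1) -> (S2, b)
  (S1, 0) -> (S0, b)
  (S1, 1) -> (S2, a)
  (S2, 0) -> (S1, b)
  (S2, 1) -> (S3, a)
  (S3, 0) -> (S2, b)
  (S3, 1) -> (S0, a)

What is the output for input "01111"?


Step-by-step:
  (S0, 0) -> (S3, a)
  (S3, 1) -> (S0, a)
  (S0, 1) -> (S2, b)
  (S2, 1) -> (S3, a)
  (S3, 1) -> (S0, a)

"aabaa"


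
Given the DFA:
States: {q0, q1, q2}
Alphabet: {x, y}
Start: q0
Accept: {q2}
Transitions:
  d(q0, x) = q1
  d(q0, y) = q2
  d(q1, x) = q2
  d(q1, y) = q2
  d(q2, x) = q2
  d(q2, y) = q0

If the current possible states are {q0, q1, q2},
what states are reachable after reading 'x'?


Apply transition on 'x' from each current state:
  d(q0, x) = q1
  d(q1, x) = q2
  d(q2, x) = q2

{q1, q2}


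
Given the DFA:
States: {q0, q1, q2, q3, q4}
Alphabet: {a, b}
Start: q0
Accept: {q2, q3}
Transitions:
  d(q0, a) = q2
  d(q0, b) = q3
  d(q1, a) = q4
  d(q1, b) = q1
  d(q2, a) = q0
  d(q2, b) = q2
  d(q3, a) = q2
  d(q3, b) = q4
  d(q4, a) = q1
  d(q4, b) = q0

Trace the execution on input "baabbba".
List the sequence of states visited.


Input: baabbba
d(q0, b) = q3
d(q3, a) = q2
d(q2, a) = q0
d(q0, b) = q3
d(q3, b) = q4
d(q4, b) = q0
d(q0, a) = q2


q0 -> q3 -> q2 -> q0 -> q3 -> q4 -> q0 -> q2


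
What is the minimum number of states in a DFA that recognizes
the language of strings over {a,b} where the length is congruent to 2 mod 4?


States track (length) mod 4.
Need 4 states: one per remainder 0..3; accept = remainder 2.

4


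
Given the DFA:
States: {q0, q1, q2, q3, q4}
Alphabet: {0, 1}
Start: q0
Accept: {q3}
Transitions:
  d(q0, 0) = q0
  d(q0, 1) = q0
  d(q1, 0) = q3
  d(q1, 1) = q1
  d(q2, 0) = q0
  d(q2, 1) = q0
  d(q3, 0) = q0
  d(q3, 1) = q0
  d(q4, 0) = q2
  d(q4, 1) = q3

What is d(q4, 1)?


Looking up transition d(q4, 1)

q3


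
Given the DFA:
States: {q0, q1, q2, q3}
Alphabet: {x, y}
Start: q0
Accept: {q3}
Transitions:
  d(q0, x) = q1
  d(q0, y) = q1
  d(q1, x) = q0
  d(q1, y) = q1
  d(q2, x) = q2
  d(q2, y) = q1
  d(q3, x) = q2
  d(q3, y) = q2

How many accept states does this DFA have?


Accept states listed: {q3}
Counting: q3(1)

1


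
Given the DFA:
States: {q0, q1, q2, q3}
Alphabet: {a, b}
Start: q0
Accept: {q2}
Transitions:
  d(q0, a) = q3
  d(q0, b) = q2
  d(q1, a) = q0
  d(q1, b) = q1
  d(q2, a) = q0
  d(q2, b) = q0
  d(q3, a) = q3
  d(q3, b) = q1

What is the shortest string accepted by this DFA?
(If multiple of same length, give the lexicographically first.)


BFS by string length (lex-first path to each state shown):
  len 0: q0<-""
  len 1: q2<-"b", q3<-"a"
Found accept state at length 1.

"b"


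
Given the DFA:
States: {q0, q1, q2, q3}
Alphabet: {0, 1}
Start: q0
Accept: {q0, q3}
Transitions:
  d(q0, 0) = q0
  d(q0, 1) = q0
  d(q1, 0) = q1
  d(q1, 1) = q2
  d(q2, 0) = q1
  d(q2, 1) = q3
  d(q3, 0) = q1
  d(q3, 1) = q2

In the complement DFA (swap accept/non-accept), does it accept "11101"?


Trace: q0 -> q0 -> q0 -> q0 -> q0 -> q0
Final: q0
Original accept: {q0, q3}
Complement: q0 is in original accept

No, complement rejects (original accepts)
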